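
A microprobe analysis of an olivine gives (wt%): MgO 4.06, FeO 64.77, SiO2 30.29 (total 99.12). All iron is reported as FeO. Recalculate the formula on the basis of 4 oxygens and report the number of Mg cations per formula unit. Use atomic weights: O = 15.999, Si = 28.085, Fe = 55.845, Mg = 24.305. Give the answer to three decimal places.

0.200 Mg apfu

4.06 wt% MgO ÷ 40.304 g/mol = 0.10073 mol, giving 0.10073 Mg and 0.10073 O.
64.77 wt% FeO ÷ 71.844 g/mol = 0.90154 mol, giving 0.90154 Fe and 0.90154 O.
30.29 wt% SiO2 ÷ 60.083 g/mol = 0.50414 mol, giving 0.50414 Si and 1.00828 O.
Oxygen sums to 2.01055; scaling by 4/2.01055 = 1.98951 puts the formula on 4 O.
Mg: 0.10073 × 1.98951 = 0.200 atoms per formula unit.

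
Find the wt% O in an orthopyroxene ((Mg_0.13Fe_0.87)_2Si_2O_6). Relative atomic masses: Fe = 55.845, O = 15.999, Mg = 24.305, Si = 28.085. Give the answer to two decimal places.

M((Mg_0.13Fe_0.87)_2Si_2O_6) = 255.654 g/mol.
O contributes 6 × 15.999 = 95.994 g per mole.
95.994/255.654 = 0.3755 → 37.55%.

37.55 weight percent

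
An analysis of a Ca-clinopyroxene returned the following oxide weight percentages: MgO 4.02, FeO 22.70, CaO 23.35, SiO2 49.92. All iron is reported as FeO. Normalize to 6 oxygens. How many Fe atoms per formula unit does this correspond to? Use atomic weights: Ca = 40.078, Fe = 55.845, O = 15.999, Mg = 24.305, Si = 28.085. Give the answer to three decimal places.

MgO (M=40.304): mol = 0.09974; Mg = 0.09974, O = 0.09974.
FeO (M=71.844): mol = 0.31596; Fe = 0.31596, O = 0.31596.
CaO (M=56.077): mol = 0.41639; Ca = 0.41639, O = 0.41639.
SiO2 (M=60.083): mol = 0.83085; Si = 0.83085, O = 1.66170.
ΣO = 2.49379; factor = 6/ΣO = 2.40598.
Fe apfu = 0.31596 × 2.40598 = 0.760.

0.760 Fe apfu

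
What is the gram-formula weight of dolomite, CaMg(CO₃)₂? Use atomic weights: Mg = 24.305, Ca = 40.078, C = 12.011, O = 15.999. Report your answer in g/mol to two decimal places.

The formula mass is the sum 1·40.078 + 1·24.305 + 2·12.011 + 6·15.999.

184.40 g/mol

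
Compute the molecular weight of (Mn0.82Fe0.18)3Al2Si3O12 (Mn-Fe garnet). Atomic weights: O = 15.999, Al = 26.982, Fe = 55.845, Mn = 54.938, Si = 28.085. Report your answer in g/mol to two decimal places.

The formula mass is the sum 2.46×54.938 + 0.54×55.845 + 2×26.982 + 3×28.085 + 12×15.999.

495.51 g/mol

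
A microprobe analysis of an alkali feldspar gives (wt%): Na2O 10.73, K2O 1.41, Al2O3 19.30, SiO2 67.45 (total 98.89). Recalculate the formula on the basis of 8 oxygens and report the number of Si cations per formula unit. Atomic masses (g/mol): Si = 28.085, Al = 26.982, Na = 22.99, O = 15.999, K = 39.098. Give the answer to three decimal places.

Na2O (M=61.979): mol = 0.17312; Na = 0.34624, O = 0.17312.
K2O (M=94.195): mol = 0.01497; K = 0.02994, O = 0.01497.
Al2O3 (M=101.961): mol = 0.18929; Al = 0.37858, O = 0.56787.
SiO2 (M=60.083): mol = 1.12261; Si = 1.12261, O = 2.24522.
ΣO = 3.00118; factor = 8/ΣO = 2.66562.
Si apfu = 1.12261 × 2.66562 = 2.992.

2.992 Si apfu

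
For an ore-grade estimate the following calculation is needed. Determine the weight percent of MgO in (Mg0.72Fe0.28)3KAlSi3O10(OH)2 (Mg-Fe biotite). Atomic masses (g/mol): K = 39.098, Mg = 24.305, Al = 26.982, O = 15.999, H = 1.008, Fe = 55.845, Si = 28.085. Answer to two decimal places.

M((Mg0.72Fe0.28)3KAlSi3O10(OH)2) = 443.748 g/mol; M(MgO) = 40.304 g/mol.
Moles MgO per formula unit = 2.16 Mg ÷ 1 = 2.1600.
MgO fraction = (2.1600 × 40.304) / 443.748 = 87.057/443.748 = 0.1962.

19.62 wt%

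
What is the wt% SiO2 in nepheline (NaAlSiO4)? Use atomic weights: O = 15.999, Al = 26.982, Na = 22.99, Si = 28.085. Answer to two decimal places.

Formula mass = 142.053 g/mol.
1 Si → 1.0000 mol SiO2 per formula unit; M(SiO2) = 60.083, so SiO2 mass = 60.083 g.
60.083/142.053 × 100 = 42.30 wt%.

42.30 wt%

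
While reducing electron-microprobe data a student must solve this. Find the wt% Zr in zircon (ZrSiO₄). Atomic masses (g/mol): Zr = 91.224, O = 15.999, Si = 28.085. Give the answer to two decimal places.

49.77 mass %

Molar mass of ZrSiO₄: 1·91.224 + 1·28.085 + 4·15.999 = 183.305 g/mol.
Mass of Zr per formula unit: 1 × 91.224 = 91.224 g.
Weight fraction Zr = 91.224 / 183.305 = 0.4977.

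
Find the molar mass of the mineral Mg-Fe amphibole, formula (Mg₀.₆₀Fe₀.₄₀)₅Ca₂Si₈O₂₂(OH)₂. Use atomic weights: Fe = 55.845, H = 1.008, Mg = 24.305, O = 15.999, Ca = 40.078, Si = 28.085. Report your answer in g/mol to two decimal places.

M = 3*24.305 + 2*55.845 + 2*40.078 + 8*28.085 + 24*15.999 + 2*1.008

875.43 g/mol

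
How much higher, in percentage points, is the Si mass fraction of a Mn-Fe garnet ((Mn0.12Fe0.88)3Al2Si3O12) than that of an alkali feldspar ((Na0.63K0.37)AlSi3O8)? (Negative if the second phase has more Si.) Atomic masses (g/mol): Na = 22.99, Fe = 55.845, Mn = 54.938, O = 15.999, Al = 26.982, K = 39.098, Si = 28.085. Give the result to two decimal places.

-14.48 percentage points

Si in (Mn0.12Fe0.88)3Al2Si3O12: molar mass 497.415 g/mol; 3×28.085 = 84.255 g → 16.94 wt%.
Si in (Na0.63K0.37)AlSi3O8: molar mass 268.179 g/mol; 3×28.085 = 84.255 g → 31.42 wt%.
Difference = 16.94 − 31.42 = -14.48 percentage points.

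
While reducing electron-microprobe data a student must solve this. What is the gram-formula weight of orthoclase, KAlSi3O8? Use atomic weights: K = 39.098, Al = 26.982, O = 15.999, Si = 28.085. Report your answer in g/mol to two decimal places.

278.33 g/mol

The formula mass is the sum 1×39.098 + 1×26.982 + 3×28.085 + 8×15.999.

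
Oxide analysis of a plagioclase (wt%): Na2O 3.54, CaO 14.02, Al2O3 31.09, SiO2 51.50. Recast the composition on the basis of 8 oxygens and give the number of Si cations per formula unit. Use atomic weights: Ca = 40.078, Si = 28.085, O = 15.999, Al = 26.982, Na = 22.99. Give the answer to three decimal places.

2.335 Si apfu

Na2O (M=61.979): mol = 0.05712; Na = 0.11424, O = 0.05712.
CaO (M=56.077): mol = 0.25001; Ca = 0.25001, O = 0.25001.
Al2O3 (M=101.961): mol = 0.30492; Al = 0.60984, O = 0.91476.
SiO2 (M=60.083): mol = 0.85715; Si = 0.85715, O = 1.71430.
ΣO = 2.93619; factor = 8/ΣO = 2.72462.
Si apfu = 0.85715 × 2.72462 = 2.335.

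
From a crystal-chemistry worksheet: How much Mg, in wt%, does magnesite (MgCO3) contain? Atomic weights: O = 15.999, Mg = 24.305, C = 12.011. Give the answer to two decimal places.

Molar mass of MgCO3: 1*24.305 + 1*12.011 + 3*15.999 = 84.313 g/mol.
Mass of Mg per formula unit: 1 × 24.305 = 24.305 g.
Weight fraction Mg = 24.305 / 84.313 = 0.2883.

28.83 wt%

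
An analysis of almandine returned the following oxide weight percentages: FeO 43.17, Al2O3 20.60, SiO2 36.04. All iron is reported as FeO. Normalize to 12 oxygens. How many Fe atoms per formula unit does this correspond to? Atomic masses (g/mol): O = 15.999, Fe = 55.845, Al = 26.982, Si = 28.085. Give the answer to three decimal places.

2.996 Fe apfu

FeO: 43.17/71.844 = 0.60089 mol → 0.60089 mol Fe, 0.60089 mol O.
Al2O3: 20.60/101.961 = 0.20204 mol → 0.40408 mol Al, 0.60612 mol O.
SiO2: 36.04/60.083 = 0.59984 mol → 0.59984 mol Si, 1.19968 mol O.
Total oxygen = 2.40669 mol. Normalization factor = 12/2.40669 = 4.98610.
Fe per 12 O = 0.60089 × 4.98610 = 2.996.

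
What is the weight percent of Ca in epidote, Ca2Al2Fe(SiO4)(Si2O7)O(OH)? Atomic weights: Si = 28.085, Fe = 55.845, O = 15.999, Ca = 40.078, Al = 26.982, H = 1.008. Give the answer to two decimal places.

M(Ca2Al2Fe(SiO4)(Si2O7)O(OH)) = 483.215 g/mol.
Ca contributes 2 × 40.078 = 80.156 g per mole.
80.156/483.215 = 0.1659 → 16.59%.

16.59 weight percent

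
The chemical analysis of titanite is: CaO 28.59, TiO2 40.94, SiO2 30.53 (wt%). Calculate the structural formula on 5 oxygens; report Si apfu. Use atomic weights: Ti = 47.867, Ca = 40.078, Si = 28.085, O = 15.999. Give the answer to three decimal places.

0.996 Si apfu

28.59 wt% CaO ÷ 56.077 g/mol = 0.50983 mol, giving 0.50983 Ca and 0.50983 O.
40.94 wt% TiO2 ÷ 79.865 g/mol = 0.51262 mol, giving 0.51262 Ti and 1.02524 O.
30.53 wt% SiO2 ÷ 60.083 g/mol = 0.50813 mol, giving 0.50813 Si and 1.01626 O.
Oxygen sums to 2.55133; scaling by 5/2.55133 = 1.95976 puts the formula on 5 O.
Si: 0.50813 × 1.95976 = 0.996 atoms per formula unit.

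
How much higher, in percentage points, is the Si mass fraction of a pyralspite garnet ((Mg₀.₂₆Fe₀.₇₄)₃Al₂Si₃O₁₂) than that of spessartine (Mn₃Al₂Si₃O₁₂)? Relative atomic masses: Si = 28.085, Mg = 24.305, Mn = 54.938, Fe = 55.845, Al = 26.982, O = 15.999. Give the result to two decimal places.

First mineral: 84.255 g Si in 473.141 g formula = 17.81 wt% Si.
Second mineral: 84.255 g Si in 495.021 g formula = 17.02 wt% Si.
17.81% − 17.02% gives a difference of 0.79 percentage points.

0.79 percentage points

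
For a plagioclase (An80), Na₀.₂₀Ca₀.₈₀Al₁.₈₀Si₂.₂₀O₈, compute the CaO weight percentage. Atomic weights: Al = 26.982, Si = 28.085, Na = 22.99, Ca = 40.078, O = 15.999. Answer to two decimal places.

16.31 wt%

M(Na₀.₂₀Ca₀.₈₀Al₁.₈₀Si₂.₂₀O₈) = 275.007 g/mol; M(CaO) = 56.077 g/mol.
Moles CaO per formula unit = 0.80 Ca ÷ 1 = 0.8000.
CaO fraction = (0.8000 × 56.077) / 275.007 = 44.862/275.007 = 0.1631.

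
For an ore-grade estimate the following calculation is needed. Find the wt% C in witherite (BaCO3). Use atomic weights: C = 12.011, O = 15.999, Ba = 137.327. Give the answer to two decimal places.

Formula mass = 1*137.327 + 1*12.011 + 3*15.999 = 197.335 g/mol, of which 12.011 g is C.
So C makes up 12.011/197.335 = 0.0609 of the mass, i.e. 6.09%.

6.09 wt%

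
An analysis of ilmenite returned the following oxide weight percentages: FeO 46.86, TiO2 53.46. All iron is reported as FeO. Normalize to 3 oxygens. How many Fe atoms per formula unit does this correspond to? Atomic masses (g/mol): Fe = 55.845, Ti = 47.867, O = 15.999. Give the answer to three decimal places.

FeO: 46.86/71.844 = 0.65225 mol → 0.65225 mol Fe, 0.65225 mol O.
TiO2: 53.46/79.865 = 0.66938 mol → 0.66938 mol Ti, 1.33876 mol O.
Total oxygen = 1.99101 mol. Normalization factor = 3/1.99101 = 1.50677.
Fe per 3 O = 0.65225 × 1.50677 = 0.983.

0.983 Fe apfu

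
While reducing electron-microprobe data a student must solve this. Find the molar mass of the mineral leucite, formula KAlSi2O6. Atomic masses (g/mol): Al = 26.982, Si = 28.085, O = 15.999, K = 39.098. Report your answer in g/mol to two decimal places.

K: 1 × 39.098 = 39.0980
Al: 1 × 26.982 = 26.9820
Si: 2 × 28.085 = 56.1700
O: 6 × 15.999 = 95.9940
Summing the contributions gives the formula mass.

218.24 g/mol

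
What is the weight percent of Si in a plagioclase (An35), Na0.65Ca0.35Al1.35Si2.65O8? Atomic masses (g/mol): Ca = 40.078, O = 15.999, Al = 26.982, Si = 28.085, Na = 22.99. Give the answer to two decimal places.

27.79 weight percent

Formula mass = 0.65·22.99 + 0.35·40.078 + 1.35·26.982 + 2.65·28.085 + 8·15.999 = 267.814 g/mol, of which 74.425 g is Si.
So Si makes up 74.425/267.814 = 0.2779 of the mass, i.e. 27.79%.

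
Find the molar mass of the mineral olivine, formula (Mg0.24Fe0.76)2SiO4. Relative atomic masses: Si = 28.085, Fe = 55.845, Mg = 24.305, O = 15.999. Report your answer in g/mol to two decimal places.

188.63 g/mol

Mg: 0.48 × 24.305 = 11.6664
Fe: 1.52 × 55.845 = 84.8844
Si: 1 × 28.085 = 28.0850
O: 4 × 15.999 = 63.9960
Summing the contributions gives the formula mass.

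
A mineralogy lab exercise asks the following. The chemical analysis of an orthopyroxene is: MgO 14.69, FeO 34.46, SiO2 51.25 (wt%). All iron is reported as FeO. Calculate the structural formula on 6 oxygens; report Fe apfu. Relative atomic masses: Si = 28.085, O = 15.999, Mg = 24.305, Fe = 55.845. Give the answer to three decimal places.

1.129 Fe apfu

MgO: 14.69/40.304 = 0.36448 mol → 0.36448 mol Mg, 0.36448 mol O.
FeO: 34.46/71.844 = 0.47965 mol → 0.47965 mol Fe, 0.47965 mol O.
SiO2: 51.25/60.083 = 0.85299 mol → 0.85299 mol Si, 1.70598 mol O.
Total oxygen = 2.55011 mol. Normalization factor = 6/2.55011 = 2.35284.
Fe per 6 O = 0.47965 × 2.35284 = 1.129.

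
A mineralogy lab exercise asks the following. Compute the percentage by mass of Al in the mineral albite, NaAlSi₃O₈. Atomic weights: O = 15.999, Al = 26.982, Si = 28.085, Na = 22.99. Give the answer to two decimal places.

M(NaAlSi₃O₈) = 262.219 g/mol.
Al contributes 1 × 26.982 = 26.982 g per mole.
26.982/262.219 = 0.1029 → 10.29%.

10.29 wt%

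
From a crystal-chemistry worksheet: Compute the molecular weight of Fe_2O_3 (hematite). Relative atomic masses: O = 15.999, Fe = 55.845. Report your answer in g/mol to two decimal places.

159.69 g/mol

Fe: 2 × 55.845 = 111.6900
O: 3 × 15.999 = 47.9970
Summing the contributions gives the formula mass.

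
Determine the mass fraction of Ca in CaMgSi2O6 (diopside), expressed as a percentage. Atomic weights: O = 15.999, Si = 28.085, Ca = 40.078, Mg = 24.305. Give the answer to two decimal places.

M(CaMgSi2O6) = 216.547 g/mol.
Ca contributes 1 × 40.078 = 40.078 g per mole.
40.078/216.547 = 0.1851 → 18.51%.

18.51 wt%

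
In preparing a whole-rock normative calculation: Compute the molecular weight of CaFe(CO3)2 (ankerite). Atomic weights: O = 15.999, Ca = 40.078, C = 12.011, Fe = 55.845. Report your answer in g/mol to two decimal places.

215.94 g/mol

Ca: 1 × 40.078 = 40.0780
Fe: 1 × 55.845 = 55.8450
C: 2 × 12.011 = 24.0220
O: 6 × 15.999 = 95.9940
Summing the contributions gives the formula mass.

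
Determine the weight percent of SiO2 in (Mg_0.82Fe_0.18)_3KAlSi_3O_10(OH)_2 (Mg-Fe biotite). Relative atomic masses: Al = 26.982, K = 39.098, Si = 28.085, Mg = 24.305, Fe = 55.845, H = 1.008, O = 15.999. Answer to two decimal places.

Molar mass of (Mg_0.82Fe_0.18)_3KAlSi_3O_10(OH)_2 = 2.46·24.305 + 0.54·55.845 + 1·39.098 + 1·26.982 + 3·28.085 + 12·15.999 + 2·1.008 = 434.286 g/mol.
Each formula unit contains 3 Si, equivalent to 3/1 = 3.0000 mol SiO2.
M(SiO2) = 1×28.085 + 2×15.999 = 60.083 g/mol.
Mass of SiO2 per formula unit = 3.0000 × 60.083 = 180.249 g.
SiO2 wt% = 180.249 / 434.286 × 100 = 41.50%.

41.50 wt%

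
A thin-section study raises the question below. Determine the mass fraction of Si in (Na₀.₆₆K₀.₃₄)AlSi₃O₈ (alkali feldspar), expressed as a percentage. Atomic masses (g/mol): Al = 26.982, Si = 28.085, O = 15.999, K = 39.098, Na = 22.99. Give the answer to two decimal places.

Molar mass of (Na₀.₆₆K₀.₃₄)AlSi₃O₈: 0.66×22.99 + 0.34×39.098 + 1×26.982 + 3×28.085 + 8×15.999 = 267.696 g/mol.
Mass of Si per formula unit: 3 × 28.085 = 84.255 g.
Weight fraction Si = 84.255 / 267.696 = 0.3147.

31.47 wt%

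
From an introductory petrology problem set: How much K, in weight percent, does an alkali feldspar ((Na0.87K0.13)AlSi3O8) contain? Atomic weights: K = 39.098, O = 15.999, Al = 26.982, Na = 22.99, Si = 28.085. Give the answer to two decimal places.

1.92 weight percent

Molar mass of (Na0.87K0.13)AlSi3O8: 0.87×22.99 + 0.13×39.098 + 1×26.982 + 3×28.085 + 8×15.999 = 264.313 g/mol.
Mass of K per formula unit: 0.13 × 39.098 = 5.083 g.
Weight fraction K = 5.083 / 264.313 = 0.0192.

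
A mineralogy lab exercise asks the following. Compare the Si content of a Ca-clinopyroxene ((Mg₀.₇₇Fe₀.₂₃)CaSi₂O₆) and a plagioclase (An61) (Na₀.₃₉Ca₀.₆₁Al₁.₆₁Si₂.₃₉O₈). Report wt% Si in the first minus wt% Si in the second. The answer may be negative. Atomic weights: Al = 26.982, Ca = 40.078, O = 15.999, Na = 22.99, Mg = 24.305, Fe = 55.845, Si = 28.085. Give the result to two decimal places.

0.42 percentage points

Si in (Mg₀.₇₇Fe₀.₂₃)CaSi₂O₆: molar mass 223.801 g/mol; 2×28.085 = 56.170 g → 25.10 wt%.
Si in Na₀.₃₉Ca₀.₆₁Al₁.₆₁Si₂.₃₉O₈: molar mass 271.970 g/mol; 2.39×28.085 = 67.123 g → 24.68 wt%.
Difference = 25.10 − 24.68 = 0.42 percentage points.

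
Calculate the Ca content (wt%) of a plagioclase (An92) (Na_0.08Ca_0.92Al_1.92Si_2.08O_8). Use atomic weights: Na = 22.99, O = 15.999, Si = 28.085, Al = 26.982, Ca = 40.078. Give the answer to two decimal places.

Formula mass = 0.08·22.99 + 0.92·40.078 + 1.92·26.982 + 2.08·28.085 + 8·15.999 = 276.925 g/mol, of which 36.872 g is Ca.
So Ca makes up 36.872/276.925 = 0.1331 of the mass, i.e. 13.31%.

13.31 wt%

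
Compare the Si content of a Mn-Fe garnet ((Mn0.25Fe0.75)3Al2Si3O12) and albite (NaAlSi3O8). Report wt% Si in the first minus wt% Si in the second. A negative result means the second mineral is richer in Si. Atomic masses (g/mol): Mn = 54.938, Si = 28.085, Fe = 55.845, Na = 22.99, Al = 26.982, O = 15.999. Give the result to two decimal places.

-15.18 percentage points

M((Mn0.25Fe0.75)3Al2Si3O12) = 497.062 g/mol, so wt% Si = 84.255/497.062 × 100 = 16.95%.
M(NaAlSi3O8) = 262.219 g/mol, so wt% Si = 84.255/262.219 × 100 = 32.13%.
16.95 − 32.13 = -15.18 pp.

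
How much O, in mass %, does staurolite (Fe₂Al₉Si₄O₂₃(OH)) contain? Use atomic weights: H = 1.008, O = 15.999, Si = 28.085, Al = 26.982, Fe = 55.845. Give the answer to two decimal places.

Molar mass of Fe₂Al₉Si₄O₂₃(OH): 2*55.845 + 9*26.982 + 4*28.085 + 24*15.999 + 1*1.008 = 851.852 g/mol.
Mass of O per formula unit: 24 × 15.999 = 383.976 g.
Weight fraction O = 383.976 / 851.852 = 0.4508.

45.08 mass %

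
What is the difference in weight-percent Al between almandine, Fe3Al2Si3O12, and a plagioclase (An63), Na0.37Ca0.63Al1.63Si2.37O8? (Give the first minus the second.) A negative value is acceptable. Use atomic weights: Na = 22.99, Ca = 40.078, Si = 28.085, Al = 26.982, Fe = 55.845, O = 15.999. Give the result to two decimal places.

-5.31 percentage points

Al in Fe3Al2Si3O12: molar mass 497.742 g/mol; 2×26.982 = 53.964 g → 10.84 wt%.
Al in Na0.37Ca0.63Al1.63Si2.37O8: molar mass 272.290 g/mol; 1.63×26.982 = 43.981 g → 16.15 wt%.
Difference = 10.84 − 16.15 = -5.31 percentage points.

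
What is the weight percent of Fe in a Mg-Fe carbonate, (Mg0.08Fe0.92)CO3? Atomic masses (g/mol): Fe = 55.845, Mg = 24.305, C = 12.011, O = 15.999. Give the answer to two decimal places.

45.33 weight percent

Formula mass = 0.08·24.305 + 0.92·55.845 + 1·12.011 + 3·15.999 = 113.330 g/mol, of which 51.377 g is Fe.
So Fe makes up 51.377/113.330 = 0.4533 of the mass, i.e. 45.33%.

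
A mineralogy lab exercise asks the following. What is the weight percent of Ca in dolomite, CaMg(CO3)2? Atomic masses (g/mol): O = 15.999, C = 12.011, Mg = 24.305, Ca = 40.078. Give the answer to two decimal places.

M(CaMg(CO3)2) = 184.399 g/mol.
Ca contributes 1 × 40.078 = 40.078 g per mole.
40.078/184.399 = 0.2173 → 21.73%.

21.73 mass %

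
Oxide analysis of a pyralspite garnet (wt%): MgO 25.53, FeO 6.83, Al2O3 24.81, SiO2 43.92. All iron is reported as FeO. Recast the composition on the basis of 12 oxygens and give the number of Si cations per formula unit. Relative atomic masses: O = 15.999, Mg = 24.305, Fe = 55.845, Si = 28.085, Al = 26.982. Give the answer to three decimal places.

3.004 Si apfu

MgO (M=40.304): mol = 0.63344; Mg = 0.63344, O = 0.63344.
FeO (M=71.844): mol = 0.09507; Fe = 0.09507, O = 0.09507.
Al2O3 (M=101.961): mol = 0.24333; Al = 0.48666, O = 0.72999.
SiO2 (M=60.083): mol = 0.73099; Si = 0.73099, O = 1.46198.
ΣO = 2.92048; factor = 12/ΣO = 4.10891.
Si apfu = 0.73099 × 4.10891 = 3.004.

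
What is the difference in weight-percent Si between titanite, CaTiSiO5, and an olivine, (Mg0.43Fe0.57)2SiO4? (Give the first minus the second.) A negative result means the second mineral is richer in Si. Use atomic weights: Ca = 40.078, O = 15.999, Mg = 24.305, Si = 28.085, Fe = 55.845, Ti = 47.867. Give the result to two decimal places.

-1.57 percentage points

First mineral: 28.085 g Si in 196.025 g formula = 14.33 wt% Si.
Second mineral: 28.085 g Si in 176.647 g formula = 15.90 wt% Si.
14.33% − 15.90% gives a difference of -1.57 percentage points.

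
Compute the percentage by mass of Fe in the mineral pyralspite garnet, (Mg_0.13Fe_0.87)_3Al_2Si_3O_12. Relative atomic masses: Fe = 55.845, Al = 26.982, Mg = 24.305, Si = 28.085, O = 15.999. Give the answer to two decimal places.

30.03 weight percent

Molar mass of (Mg_0.13Fe_0.87)_3Al_2Si_3O_12: 0.39×24.305 + 2.61×55.845 + 2×26.982 + 3×28.085 + 12×15.999 = 485.441 g/mol.
Mass of Fe per formula unit: 2.61 × 55.845 = 145.755 g.
Weight fraction Fe = 145.755 / 485.441 = 0.3003.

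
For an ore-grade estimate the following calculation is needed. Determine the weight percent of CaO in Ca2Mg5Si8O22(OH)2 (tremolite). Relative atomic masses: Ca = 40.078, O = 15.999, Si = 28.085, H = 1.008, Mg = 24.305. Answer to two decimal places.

13.81 wt%

Formula mass = 812.353 g/mol.
2 Ca → 2.0000 mol CaO per formula unit; M(CaO) = 56.077, so CaO mass = 112.154 g.
112.154/812.353 × 100 = 13.81 wt%.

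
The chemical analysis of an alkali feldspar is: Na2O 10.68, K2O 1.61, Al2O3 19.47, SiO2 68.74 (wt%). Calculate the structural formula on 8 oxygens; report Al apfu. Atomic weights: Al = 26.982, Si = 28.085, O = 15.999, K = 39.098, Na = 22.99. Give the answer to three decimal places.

Na2O (M=61.979): mol = 0.17232; Na = 0.34464, O = 0.17232.
K2O (M=94.195): mol = 0.01709; K = 0.03418, O = 0.01709.
Al2O3 (M=101.961): mol = 0.19096; Al = 0.38192, O = 0.57288.
SiO2 (M=60.083): mol = 1.14408; Si = 1.14408, O = 2.28816.
ΣO = 3.05045; factor = 8/ΣO = 2.62256.
Al apfu = 0.38192 × 2.62256 = 1.002.

1.002 Al apfu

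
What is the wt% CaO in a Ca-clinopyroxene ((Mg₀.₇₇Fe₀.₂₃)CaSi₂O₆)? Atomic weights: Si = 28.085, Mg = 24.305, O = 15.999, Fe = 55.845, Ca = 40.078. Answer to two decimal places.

M((Mg₀.₇₇Fe₀.₂₃)CaSi₂O₆) = 223.801 g/mol; M(CaO) = 56.077 g/mol.
Moles CaO per formula unit = 1 Ca ÷ 1 = 1.0000.
CaO fraction = (1.0000 × 56.077) / 223.801 = 56.077/223.801 = 0.2506.

25.06 wt%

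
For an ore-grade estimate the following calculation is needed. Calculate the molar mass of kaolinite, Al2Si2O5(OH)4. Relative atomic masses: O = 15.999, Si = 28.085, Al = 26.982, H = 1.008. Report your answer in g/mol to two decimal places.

258.16 g/mol

Al: 2 × 26.982 = 53.9640
Si: 2 × 28.085 = 56.1700
O: 9 × 15.999 = 143.9910
H: 4 × 1.008 = 4.0320
Summing the contributions gives the formula mass.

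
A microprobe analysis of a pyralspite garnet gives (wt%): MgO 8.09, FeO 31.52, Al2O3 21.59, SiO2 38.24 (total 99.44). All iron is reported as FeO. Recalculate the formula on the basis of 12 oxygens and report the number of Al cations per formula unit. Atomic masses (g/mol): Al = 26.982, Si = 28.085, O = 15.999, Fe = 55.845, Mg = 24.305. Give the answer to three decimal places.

8.09 wt% MgO ÷ 40.304 g/mol = 0.20072 mol, giving 0.20072 Mg and 0.20072 O.
31.52 wt% FeO ÷ 71.844 g/mol = 0.43873 mol, giving 0.43873 Fe and 0.43873 O.
21.59 wt% Al2O3 ÷ 101.961 g/mol = 0.21175 mol, giving 0.42350 Al and 0.63525 O.
38.24 wt% SiO2 ÷ 60.083 g/mol = 0.63645 mol, giving 0.63645 Si and 1.27290 O.
Oxygen sums to 2.54760; scaling by 12/2.54760 = 4.71032 puts the formula on 12 O.
Al: 0.42350 × 4.71032 = 1.995 atoms per formula unit.

1.995 Al apfu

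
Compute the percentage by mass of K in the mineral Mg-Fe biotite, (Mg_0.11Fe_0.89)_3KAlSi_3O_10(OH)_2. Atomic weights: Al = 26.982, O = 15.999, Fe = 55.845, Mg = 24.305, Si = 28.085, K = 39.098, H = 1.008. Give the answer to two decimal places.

Formula mass = 0.33·24.305 + 2.67·55.845 + 1·39.098 + 1·26.982 + 3·28.085 + 12·15.999 + 2·1.008 = 501.466 g/mol, of which 39.098 g is K.
So K makes up 39.098/501.466 = 0.0780 of the mass, i.e. 7.80%.

7.80 wt%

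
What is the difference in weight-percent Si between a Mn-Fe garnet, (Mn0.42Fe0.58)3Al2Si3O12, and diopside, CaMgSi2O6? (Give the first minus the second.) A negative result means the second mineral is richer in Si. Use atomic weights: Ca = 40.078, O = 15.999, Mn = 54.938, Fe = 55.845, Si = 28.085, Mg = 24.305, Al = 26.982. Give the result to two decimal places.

-8.97 percentage points

First mineral: 84.255 g Si in 496.599 g formula = 16.97 wt% Si.
Second mineral: 56.170 g Si in 216.547 g formula = 25.94 wt% Si.
16.97% − 25.94% gives a difference of -8.97 percentage points.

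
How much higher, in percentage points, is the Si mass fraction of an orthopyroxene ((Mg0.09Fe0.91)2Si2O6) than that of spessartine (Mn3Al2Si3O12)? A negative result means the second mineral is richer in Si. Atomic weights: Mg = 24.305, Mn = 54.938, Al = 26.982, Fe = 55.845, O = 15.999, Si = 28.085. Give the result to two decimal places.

4.74 percentage points

First mineral: 56.170 g Si in 258.177 g formula = 21.76 wt% Si.
Second mineral: 84.255 g Si in 495.021 g formula = 17.02 wt% Si.
21.76% − 17.02% gives a difference of 4.74 percentage points.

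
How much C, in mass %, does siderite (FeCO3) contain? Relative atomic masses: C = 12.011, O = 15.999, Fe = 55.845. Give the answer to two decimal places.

Formula mass = 1*55.845 + 1*12.011 + 3*15.999 = 115.853 g/mol, of which 12.011 g is C.
So C makes up 12.011/115.853 = 0.1037 of the mass, i.e. 10.37%.

10.37 mass %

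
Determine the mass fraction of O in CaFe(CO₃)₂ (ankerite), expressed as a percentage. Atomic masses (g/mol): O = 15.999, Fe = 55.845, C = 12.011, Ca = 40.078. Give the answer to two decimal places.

Formula mass = 1*40.078 + 1*55.845 + 2*12.011 + 6*15.999 = 215.939 g/mol, of which 95.994 g is O.
So O makes up 95.994/215.939 = 0.4445 of the mass, i.e. 44.45%.

44.45 mass %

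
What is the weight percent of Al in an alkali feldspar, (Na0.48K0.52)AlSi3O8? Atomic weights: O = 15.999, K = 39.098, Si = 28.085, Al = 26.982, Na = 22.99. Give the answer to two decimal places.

9.97 wt%

Molar mass of (Na0.48K0.52)AlSi3O8: 0.48·22.99 + 0.52·39.098 + 1·26.982 + 3·28.085 + 8·15.999 = 270.595 g/mol.
Mass of Al per formula unit: 1 × 26.982 = 26.982 g.
Weight fraction Al = 26.982 / 270.595 = 0.0997.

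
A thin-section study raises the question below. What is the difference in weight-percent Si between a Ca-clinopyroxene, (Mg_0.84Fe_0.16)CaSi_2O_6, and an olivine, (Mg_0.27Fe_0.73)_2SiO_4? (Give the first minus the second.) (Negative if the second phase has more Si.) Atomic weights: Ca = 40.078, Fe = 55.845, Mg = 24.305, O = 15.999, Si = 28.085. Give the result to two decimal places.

10.31 percentage points

Si in (Mg_0.84Fe_0.16)CaSi_2O_6: molar mass 221.593 g/mol; 2×28.085 = 56.170 g → 25.35 wt%.
Si in (Mg_0.27Fe_0.73)_2SiO_4: molar mass 186.739 g/mol; 1×28.085 = 28.085 g → 15.04 wt%.
Difference = 25.35 − 15.04 = 10.31 percentage points.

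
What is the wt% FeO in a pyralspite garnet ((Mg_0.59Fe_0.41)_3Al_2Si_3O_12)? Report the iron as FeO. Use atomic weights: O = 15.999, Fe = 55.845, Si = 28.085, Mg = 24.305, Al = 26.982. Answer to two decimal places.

20.00 wt%

M((Mg_0.59Fe_0.41)_3Al_2Si_3O_12) = 441.916 g/mol; M(FeO) = 71.844 g/mol.
Moles FeO per formula unit = 1.23 Fe ÷ 1 = 1.2300.
FeO fraction = (1.2300 × 71.844) / 441.916 = 88.368/441.916 = 0.2000.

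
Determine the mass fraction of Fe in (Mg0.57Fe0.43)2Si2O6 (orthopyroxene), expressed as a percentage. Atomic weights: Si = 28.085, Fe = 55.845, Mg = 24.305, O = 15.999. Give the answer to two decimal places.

Formula mass = 1.14×24.305 + 0.86×55.845 + 2×28.085 + 6×15.999 = 227.898 g/mol, of which 48.027 g is Fe.
So Fe makes up 48.027/227.898 = 0.2107 of the mass, i.e. 21.07%.

21.07 weight percent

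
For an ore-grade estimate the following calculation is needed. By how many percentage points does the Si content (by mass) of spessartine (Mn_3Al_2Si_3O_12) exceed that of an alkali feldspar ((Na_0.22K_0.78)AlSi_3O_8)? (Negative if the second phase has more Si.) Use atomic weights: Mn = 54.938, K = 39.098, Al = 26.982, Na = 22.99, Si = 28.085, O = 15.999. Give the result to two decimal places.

M(Mn_3Al_2Si_3O_12) = 495.021 g/mol, so wt% Si = 84.255/495.021 × 100 = 17.02%.
M((Na_0.22K_0.78)AlSi_3O_8) = 274.783 g/mol, so wt% Si = 84.255/274.783 × 100 = 30.66%.
17.02 − 30.66 = -13.64 pp.

-13.64 percentage points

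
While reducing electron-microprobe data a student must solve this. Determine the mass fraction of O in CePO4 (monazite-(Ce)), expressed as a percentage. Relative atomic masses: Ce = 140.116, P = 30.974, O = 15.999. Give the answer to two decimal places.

27.22 mass %

Molar mass of CePO4: 1*140.116 + 1*30.974 + 4*15.999 = 235.086 g/mol.
Mass of O per formula unit: 4 × 15.999 = 63.996 g.
Weight fraction O = 63.996 / 235.086 = 0.2722.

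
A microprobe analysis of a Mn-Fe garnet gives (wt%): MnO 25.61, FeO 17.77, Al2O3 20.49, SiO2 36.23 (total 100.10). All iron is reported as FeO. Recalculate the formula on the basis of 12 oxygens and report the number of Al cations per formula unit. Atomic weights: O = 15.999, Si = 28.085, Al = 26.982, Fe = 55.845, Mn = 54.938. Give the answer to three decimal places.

MnO (M=70.937): mol = 0.36102; Mn = 0.36102, O = 0.36102.
FeO (M=71.844): mol = 0.24734; Fe = 0.24734, O = 0.24734.
Al2O3 (M=101.961): mol = 0.20096; Al = 0.40192, O = 0.60288.
SiO2 (M=60.083): mol = 0.60300; Si = 0.60300, O = 1.20600.
ΣO = 2.41724; factor = 12/ΣO = 4.96434.
Al apfu = 0.40192 × 4.96434 = 1.995.

1.995 Al apfu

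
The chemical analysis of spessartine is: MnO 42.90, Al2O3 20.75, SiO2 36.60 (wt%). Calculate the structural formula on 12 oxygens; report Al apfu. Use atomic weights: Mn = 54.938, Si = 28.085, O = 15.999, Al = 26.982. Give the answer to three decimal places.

2.007 Al apfu

MnO: 42.90/70.937 = 0.60476 mol → 0.60476 mol Mn, 0.60476 mol O.
Al2O3: 20.75/101.961 = 0.20351 mol → 0.40702 mol Al, 0.61053 mol O.
SiO2: 36.60/60.083 = 0.60916 mol → 0.60916 mol Si, 1.21832 mol O.
Total oxygen = 2.43361 mol. Normalization factor = 12/2.43361 = 4.93095.
Al per 12 O = 0.40702 × 4.93095 = 2.007.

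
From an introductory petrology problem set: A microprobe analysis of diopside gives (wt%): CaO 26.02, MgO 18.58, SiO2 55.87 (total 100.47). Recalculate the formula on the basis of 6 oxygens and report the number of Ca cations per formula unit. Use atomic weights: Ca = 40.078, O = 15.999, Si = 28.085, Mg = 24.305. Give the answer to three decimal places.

CaO: 26.02/56.077 = 0.46400 mol → 0.46400 mol Ca, 0.46400 mol O.
MgO: 18.58/40.304 = 0.46100 mol → 0.46100 mol Mg, 0.46100 mol O.
SiO2: 55.87/60.083 = 0.92988 mol → 0.92988 mol Si, 1.85976 mol O.
Total oxygen = 2.78476 mol. Normalization factor = 6/2.78476 = 2.15458.
Ca per 6 O = 0.46400 × 2.15458 = 1.000.

1.000 Ca apfu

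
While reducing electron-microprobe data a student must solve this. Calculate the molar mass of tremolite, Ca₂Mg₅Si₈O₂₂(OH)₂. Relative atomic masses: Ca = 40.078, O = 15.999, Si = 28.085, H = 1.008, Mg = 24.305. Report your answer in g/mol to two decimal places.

M = 2(40.078) + 5(24.305) + 8(28.085) + 24(15.999) + 2(1.008)

812.35 g/mol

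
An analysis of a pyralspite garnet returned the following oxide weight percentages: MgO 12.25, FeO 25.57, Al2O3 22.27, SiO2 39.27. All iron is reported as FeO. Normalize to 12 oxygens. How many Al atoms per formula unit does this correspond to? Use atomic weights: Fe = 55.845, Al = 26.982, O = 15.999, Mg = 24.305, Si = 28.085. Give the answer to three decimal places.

1.999 Al apfu

MgO (M=40.304): mol = 0.30394; Mg = 0.30394, O = 0.30394.
FeO (M=71.844): mol = 0.35591; Fe = 0.35591, O = 0.35591.
Al2O3 (M=101.961): mol = 0.21842; Al = 0.43684, O = 0.65526.
SiO2 (M=60.083): mol = 0.65360; Si = 0.65360, O = 1.30720.
ΣO = 2.62231; factor = 12/ΣO = 4.57612.
Al apfu = 0.43684 × 4.57612 = 1.999.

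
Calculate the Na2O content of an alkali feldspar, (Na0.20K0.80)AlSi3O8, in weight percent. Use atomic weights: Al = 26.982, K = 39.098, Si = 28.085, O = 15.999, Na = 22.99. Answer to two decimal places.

Formula mass = 275.105 g/mol.
0.20 Na → 0.1000 mol Na2O per formula unit; M(Na2O) = 61.979, so Na2O mass = 6.198 g.
6.198/275.105 × 100 = 2.25 wt%.

2.25 wt%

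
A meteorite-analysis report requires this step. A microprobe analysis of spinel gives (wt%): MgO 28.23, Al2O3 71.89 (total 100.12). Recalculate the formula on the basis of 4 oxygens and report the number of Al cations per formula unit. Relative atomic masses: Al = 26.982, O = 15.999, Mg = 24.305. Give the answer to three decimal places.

MgO: 28.23/40.304 = 0.70043 mol → 0.70043 mol Mg, 0.70043 mol O.
Al2O3: 71.89/101.961 = 0.70507 mol → 1.41014 mol Al, 2.11521 mol O.
Total oxygen = 2.81564 mol. Normalization factor = 4/2.81564 = 1.42064.
Al per 4 O = 1.41014 × 1.42064 = 2.003.

2.003 Al apfu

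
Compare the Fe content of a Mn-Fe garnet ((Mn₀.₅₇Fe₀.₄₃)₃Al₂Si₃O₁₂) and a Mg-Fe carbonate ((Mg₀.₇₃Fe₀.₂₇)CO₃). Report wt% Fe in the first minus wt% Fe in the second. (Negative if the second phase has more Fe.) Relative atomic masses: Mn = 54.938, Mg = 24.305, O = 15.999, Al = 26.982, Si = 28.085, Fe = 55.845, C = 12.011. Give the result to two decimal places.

-1.72 percentage points

Fe in (Mn₀.₅₇Fe₀.₄₃)₃Al₂Si₃O₁₂: molar mass 496.191 g/mol; 1.29×55.845 = 72.040 g → 14.52 wt%.
Fe in (Mg₀.₇₃Fe₀.₂₇)CO₃: molar mass 92.829 g/mol; 0.27×55.845 = 15.078 g → 16.24 wt%.
Difference = 14.52 − 16.24 = -1.72 percentage points.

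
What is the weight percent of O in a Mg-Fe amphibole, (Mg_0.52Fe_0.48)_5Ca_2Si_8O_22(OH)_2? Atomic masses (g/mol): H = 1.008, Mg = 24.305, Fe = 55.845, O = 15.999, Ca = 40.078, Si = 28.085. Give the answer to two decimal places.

43.24 mass %

Formula mass = 2.60×24.305 + 2.40×55.845 + 2×40.078 + 8×28.085 + 24×15.999 + 2×1.008 = 888.049 g/mol, of which 383.976 g is O.
So O makes up 383.976/888.049 = 0.4324 of the mass, i.e. 43.24%.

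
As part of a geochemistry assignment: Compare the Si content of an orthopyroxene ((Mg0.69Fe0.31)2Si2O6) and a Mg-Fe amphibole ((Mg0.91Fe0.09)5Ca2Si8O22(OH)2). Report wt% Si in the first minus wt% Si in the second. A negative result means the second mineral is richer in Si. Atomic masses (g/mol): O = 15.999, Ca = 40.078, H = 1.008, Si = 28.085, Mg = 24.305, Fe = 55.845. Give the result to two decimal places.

-1.69 percentage points

First mineral: 56.170 g Si in 220.329 g formula = 25.49 wt% Si.
Second mineral: 224.680 g Si in 826.546 g formula = 27.18 wt% Si.
25.49% − 27.18% gives a difference of -1.69 percentage points.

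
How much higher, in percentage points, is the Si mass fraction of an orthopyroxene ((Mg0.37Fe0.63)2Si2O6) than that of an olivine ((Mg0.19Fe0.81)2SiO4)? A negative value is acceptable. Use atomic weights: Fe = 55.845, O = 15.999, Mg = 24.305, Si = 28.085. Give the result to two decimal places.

8.71 percentage points

First mineral: 56.170 g Si in 240.514 g formula = 23.35 wt% Si.
Second mineral: 28.085 g Si in 191.786 g formula = 14.64 wt% Si.
23.35% − 14.64% gives a difference of 8.71 percentage points.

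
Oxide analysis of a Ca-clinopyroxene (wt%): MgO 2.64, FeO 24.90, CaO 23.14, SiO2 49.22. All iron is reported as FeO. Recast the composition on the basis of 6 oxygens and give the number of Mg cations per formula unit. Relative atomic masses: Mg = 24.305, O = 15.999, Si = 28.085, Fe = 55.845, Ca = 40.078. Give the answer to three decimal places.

0.160 Mg apfu

2.64 wt% MgO ÷ 40.304 g/mol = 0.06550 mol, giving 0.06550 Mg and 0.06550 O.
24.90 wt% FeO ÷ 71.844 g/mol = 0.34658 mol, giving 0.34658 Fe and 0.34658 O.
23.14 wt% CaO ÷ 56.077 g/mol = 0.41265 mol, giving 0.41265 Ca and 0.41265 O.
49.22 wt% SiO2 ÷ 60.083 g/mol = 0.81920 mol, giving 0.81920 Si and 1.63840 O.
Oxygen sums to 2.46313; scaling by 6/2.46313 = 2.43593 puts the formula on 6 O.
Mg: 0.06550 × 2.43593 = 0.160 atoms per formula unit.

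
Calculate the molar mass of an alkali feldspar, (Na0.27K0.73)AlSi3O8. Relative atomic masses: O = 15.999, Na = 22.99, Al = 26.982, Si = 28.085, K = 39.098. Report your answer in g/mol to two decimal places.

273.98 g/mol

Na: 0.27 × 22.99 = 6.2073
K: 0.73 × 39.098 = 28.5415
Al: 1 × 26.982 = 26.9820
Si: 3 × 28.085 = 84.2550
O: 8 × 15.999 = 127.9920
Summing the contributions gives the formula mass.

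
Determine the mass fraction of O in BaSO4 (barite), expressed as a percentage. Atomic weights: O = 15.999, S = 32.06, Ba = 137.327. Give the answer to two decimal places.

Molar mass of BaSO4: 1×137.327 + 1×32.06 + 4×15.999 = 233.383 g/mol.
Mass of O per formula unit: 4 × 15.999 = 63.996 g.
Weight fraction O = 63.996 / 233.383 = 0.2742.

27.42 mass %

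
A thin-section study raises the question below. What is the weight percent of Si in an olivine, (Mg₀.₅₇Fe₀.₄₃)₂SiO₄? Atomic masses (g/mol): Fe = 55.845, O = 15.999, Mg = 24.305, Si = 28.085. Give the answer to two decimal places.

16.74 wt%

Molar mass of (Mg₀.₅₇Fe₀.₄₃)₂SiO₄: 1.14*24.305 + 0.86*55.845 + 1*28.085 + 4*15.999 = 167.815 g/mol.
Mass of Si per formula unit: 1 × 28.085 = 28.085 g.
Weight fraction Si = 28.085 / 167.815 = 0.1674.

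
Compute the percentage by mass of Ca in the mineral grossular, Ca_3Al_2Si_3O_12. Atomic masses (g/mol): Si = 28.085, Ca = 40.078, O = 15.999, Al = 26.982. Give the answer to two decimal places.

26.69 mass %

M(Ca_3Al_2Si_3O_12) = 450.441 g/mol.
Ca contributes 3 × 40.078 = 120.234 g per mole.
120.234/450.441 = 0.2669 → 26.69%.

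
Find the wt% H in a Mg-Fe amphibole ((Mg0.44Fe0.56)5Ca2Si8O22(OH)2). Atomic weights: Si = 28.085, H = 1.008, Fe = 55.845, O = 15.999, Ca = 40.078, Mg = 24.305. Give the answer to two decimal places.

Formula mass = 2.20·24.305 + 2.80·55.845 + 2·40.078 + 8·28.085 + 24·15.999 + 2·1.008 = 900.665 g/mol, of which 2.016 g is H.
So H makes up 2.016/900.665 = 0.0022 of the mass, i.e. 0.22%.

0.22 wt%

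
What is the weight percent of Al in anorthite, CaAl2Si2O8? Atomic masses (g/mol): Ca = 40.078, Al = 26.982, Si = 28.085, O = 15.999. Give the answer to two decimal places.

19.40 wt%

Molar mass of CaAl2Si2O8: 1·40.078 + 2·26.982 + 2·28.085 + 8·15.999 = 278.204 g/mol.
Mass of Al per formula unit: 2 × 26.982 = 53.964 g.
Weight fraction Al = 53.964 / 278.204 = 0.1940.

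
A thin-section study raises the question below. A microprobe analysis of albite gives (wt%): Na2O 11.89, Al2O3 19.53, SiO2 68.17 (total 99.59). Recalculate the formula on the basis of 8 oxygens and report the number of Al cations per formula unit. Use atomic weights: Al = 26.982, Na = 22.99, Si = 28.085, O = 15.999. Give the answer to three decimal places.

Na2O (M=61.979): mol = 0.19184; Na = 0.38368, O = 0.19184.
Al2O3 (M=101.961): mol = 0.19154; Al = 0.38308, O = 0.57462.
SiO2 (M=60.083): mol = 1.13460; Si = 1.13460, O = 2.26920.
ΣO = 3.03566; factor = 8/ΣO = 2.63534.
Al apfu = 0.38308 × 2.63534 = 1.010.

1.010 Al apfu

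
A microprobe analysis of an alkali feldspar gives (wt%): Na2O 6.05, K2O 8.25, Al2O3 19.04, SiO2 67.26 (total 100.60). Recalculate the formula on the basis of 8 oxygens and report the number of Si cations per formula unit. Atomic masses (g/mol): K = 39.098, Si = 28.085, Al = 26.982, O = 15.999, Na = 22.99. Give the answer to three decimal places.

Na2O (M=61.979): mol = 0.09761; Na = 0.19522, O = 0.09761.
K2O (M=94.195): mol = 0.08758; K = 0.17516, O = 0.08758.
Al2O3 (M=101.961): mol = 0.18674; Al = 0.37348, O = 0.56022.
SiO2 (M=60.083): mol = 1.11945; Si = 1.11945, O = 2.23890.
ΣO = 2.98431; factor = 8/ΣO = 2.68069.
Si apfu = 1.11945 × 2.68069 = 3.001.

3.001 Si apfu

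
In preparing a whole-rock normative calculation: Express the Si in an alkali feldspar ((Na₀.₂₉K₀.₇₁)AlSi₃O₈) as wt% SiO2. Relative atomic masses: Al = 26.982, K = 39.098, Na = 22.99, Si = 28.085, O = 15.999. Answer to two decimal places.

65.87 wt%

Molar mass of (Na₀.₂₉K₀.₇₁)AlSi₃O₈ = 0.29×22.99 + 0.71×39.098 + 1×26.982 + 3×28.085 + 8×15.999 = 273.656 g/mol.
Each formula unit contains 3 Si, equivalent to 3/1 = 3.0000 mol SiO2.
M(SiO2) = 1×28.085 + 2×15.999 = 60.083 g/mol.
Mass of SiO2 per formula unit = 3.0000 × 60.083 = 180.249 g.
SiO2 wt% = 180.249 / 273.656 × 100 = 65.87%.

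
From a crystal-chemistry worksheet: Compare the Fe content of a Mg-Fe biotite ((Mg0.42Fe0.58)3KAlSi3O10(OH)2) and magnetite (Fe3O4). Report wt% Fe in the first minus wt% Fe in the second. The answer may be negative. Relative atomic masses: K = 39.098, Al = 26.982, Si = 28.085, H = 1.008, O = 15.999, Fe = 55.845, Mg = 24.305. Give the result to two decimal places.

-51.78 percentage points

First mineral: 97.170 g Fe in 472.134 g formula = 20.58 wt% Fe.
Second mineral: 167.535 g Fe in 231.531 g formula = 72.36 wt% Fe.
20.58% − 72.36% gives a difference of -51.78 percentage points.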